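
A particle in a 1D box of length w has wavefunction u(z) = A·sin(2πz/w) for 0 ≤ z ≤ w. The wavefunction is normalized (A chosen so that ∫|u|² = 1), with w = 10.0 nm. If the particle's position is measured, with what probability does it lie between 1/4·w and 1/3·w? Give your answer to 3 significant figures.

P = ∫_{1/4·w}^{1/3·w} |u(z)|² dz.
With A² fixed by ∫|u|² = 1, i.e. A² = (w/2)^(−1), substitute and integrate.
Substituting t = z/w, A² and the length scale cancel in the ratio: P = ∫_{1/4}^{1/3} sin(2·π·t)^2 dt / ∫_{0}^{1} sin(2·π·t)^2 dt.
Using ∫ sin(2·π·t)^2 dt = t/2 - sin(4·π·t)/(8·π), the numerator is √(3)/(16·π) + 1/24 and the denominator is 1/2.
Taking the ratio, P = (√(3)/8 + π/12)/π.

P ≈ 0.152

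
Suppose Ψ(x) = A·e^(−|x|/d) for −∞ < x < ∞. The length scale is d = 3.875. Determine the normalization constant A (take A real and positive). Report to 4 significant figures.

A ≈ 0.5080

Normalization requires ∫|Ψ|² dx = 1, integrated from −∞ to ∞.
Carrying out the integral gives A² · d.
With d = 3.875: A² = 0.25806 and A = 0.50800.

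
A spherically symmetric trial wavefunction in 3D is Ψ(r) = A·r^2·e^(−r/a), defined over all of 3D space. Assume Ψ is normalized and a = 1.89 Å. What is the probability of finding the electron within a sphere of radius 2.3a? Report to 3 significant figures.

P = ∫ |Ψ|² 4πr² dr over r ≤ 2.3a.
The full normalization integral is A²·[45·π·a^7/2] = 1, fixing A².
In terms of u = r/a (A², 4π and the length scale all cancel between numerator and denominator), P = [∫_{0}^{2.3} u^6·e^(-2·u) du] / [∫_{0}^{∞} u^6·e^(-2·u) du].
An antiderivative of u^6·e^(-2·u) is -(4·u^6 + 12·u^5 + 30·u^4 + 60·u^3 + 90·u^2 + 90·u + 45)·e^(-2·u)/8; evaluating from 0 to 2.3 gives ≈ 1.0236, while the full integral is 45/8.
The region integral divided by the full integral gives P = 0.1820.

P ≈ 0.182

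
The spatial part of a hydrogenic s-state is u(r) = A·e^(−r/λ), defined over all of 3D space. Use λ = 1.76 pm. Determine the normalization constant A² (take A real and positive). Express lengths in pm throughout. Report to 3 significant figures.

Normalization requires ∫|u|² 4πr² dr = 1, integrated from 0 to ∞.
In 3D with spherical symmetry the volume element is 4πr² dr.
The integral (without the A² prefactor) comes out to π·λ^3.
So A² = (π·λ^3)^(−1).
Plugging in λ = 1.76 yields A = 0.2416.

A^2 ≈ 0.0584 pm^(-3)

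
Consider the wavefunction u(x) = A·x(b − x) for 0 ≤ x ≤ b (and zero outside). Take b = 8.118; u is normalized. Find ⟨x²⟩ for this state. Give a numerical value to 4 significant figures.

⟨x²⟩ = ∫ x^2 |u|² dx over the full domain.
Expanding the polynomial and integrating term by term, the ratio of the moment integral to the normalization integral gives ⟨x²⟩ = 2·b^2/7.
With b = 8.118, ⟨x^2⟩ = 18.829.

⟨x^2⟩ ≈ 18.83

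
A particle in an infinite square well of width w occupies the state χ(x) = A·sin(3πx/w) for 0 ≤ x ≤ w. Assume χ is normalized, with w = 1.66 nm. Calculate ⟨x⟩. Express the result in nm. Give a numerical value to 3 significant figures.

By definition ⟨x⟩ = ∫ x |χ(x)|² dx.
Evaluating both integrals, ⟨x⟩ = w/2.
Putting w = 1.66 gives 0.8300.

⟨x⟩ ≈ 0.830 nm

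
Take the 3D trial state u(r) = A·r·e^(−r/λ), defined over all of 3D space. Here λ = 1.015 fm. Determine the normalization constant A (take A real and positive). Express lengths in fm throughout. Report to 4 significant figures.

Require ∫ |u|² 4πr² dr = 1 over the whole domain.
In 3D with spherical symmetry the volume element is 4πr² dr.
With ∫₀^∞ r^4 e^(−αr) dr = 4!/α^5, carrying out the integral gives A² · 3·π·λ^5.
Setting this equal to 1 gives A² = 1/(3·π·λ^5).
Substituting λ = 1.015 gives A² = 0.098491, so A = 0.31383.

A ≈ 0.3138 fm^(-5/2)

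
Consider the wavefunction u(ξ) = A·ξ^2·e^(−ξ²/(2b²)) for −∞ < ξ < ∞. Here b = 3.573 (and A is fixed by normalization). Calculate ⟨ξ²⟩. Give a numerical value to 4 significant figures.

The expectation value is the |u|²-weighted average of ξ^2: ∫ ξ^2|u|² dξ.
Evaluating both integrals, ⟨ξ²⟩ = 5·b^2/2.
Putting b = 3.573 gives 31.916.

⟨ξ^2⟩ ≈ 31.92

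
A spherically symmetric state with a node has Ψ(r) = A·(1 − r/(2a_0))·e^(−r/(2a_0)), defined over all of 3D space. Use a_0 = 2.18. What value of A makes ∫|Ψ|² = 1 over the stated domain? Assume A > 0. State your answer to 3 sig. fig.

Require ∫ |Ψ|² 4πr² dr = 1 over the whole domain.
(Spherical symmetry: dV = 4πr² dr.)
Using ∫₀^∞ rⁿ e^(−αr) dr = n!/αⁿ⁺¹, ∫|Ψ|² 4πr² dr = A²·(8·π·a_0^3).
Setting this equal to 1 gives A² = 1/(8·π·a_0^3).
With a_0 = 2.18: A² = 0.003841 and A = 0.06197.

A ≈ 0.0620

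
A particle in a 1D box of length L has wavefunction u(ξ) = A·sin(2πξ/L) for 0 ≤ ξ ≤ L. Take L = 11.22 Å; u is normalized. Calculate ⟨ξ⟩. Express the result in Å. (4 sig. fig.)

⟨ξ⟩ = ∫ ξ |u|² dξ over the full domain.
Since the A² factors cancel between numerator and denominator, ⟨ξ⟩ = L/2.
Putting L = 11.22 gives 5.6100.

⟨ξ⟩ ≈ 5.610 Å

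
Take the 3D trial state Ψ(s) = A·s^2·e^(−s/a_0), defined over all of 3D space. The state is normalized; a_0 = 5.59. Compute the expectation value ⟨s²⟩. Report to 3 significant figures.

⟨s^2⟩ ≈ 437

The expectation value is the |Ψ|²-weighted average of s^2: ∫ s^2|Ψ|² 4πs² ds.
With ∫₀^∞ s^8 e^(−αs) ds = 8!/α^9, evaluating both integrals, ⟨s²⟩ = 14·a_0^2.
Putting a_0 = 5.59 gives 437.5.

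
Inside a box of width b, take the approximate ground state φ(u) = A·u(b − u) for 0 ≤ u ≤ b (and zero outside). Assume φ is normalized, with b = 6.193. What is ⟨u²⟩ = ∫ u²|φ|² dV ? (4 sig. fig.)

By definition ⟨u²⟩ = ∫ u^2 |φ(u)|² du.
Expanding the polynomial and integrating term by term, evaluating both integrals, ⟨u²⟩ = 2·b^2/7.
Putting b = 6.193 gives 10.958.

⟨u^2⟩ ≈ 10.96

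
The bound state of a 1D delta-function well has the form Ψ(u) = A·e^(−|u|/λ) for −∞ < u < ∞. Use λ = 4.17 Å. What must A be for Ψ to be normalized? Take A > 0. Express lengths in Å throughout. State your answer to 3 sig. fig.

A ≈ 0.490 Å^(-1/2)

We need A² ∫|f|² du = 1, taking the integral from −∞ to ∞.
Using ∫₀^∞ uⁿ e^(−αu) du = n!/αⁿ⁺¹, carrying out the integral gives A² · λ.
With λ = 4.17: A² = 0.2398 and A = 0.4897.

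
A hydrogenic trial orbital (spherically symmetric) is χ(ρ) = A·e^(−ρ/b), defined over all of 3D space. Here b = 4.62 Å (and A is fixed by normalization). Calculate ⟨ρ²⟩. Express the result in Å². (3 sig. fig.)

By definition ⟨ρ²⟩ = ∫ ρ^2 |χ(ρ)|² 4πρ² dρ.
The ratio of the moment integral to the normalization integral gives ⟨ρ²⟩ = 3·b^2.
With b = 4.62, ⟨ρ^2⟩ = 64.03.

⟨ρ^2⟩ ≈ 64.0 Å^2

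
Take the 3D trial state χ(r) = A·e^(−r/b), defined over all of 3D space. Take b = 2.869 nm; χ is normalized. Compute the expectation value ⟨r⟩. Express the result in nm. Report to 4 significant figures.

⟨r⟩ ≈ 4.304 nm

By definition ⟨r⟩ = ∫ r |χ(r)|² 4πr² dr.
Evaluating both integrals, ⟨r⟩ = 3·b/2.
Putting b = 2.869 gives 4.3035.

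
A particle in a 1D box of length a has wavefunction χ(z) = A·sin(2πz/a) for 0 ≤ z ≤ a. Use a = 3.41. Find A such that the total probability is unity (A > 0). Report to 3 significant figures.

The normalization condition is ∫|χ|² dz = 1 from 0 to a.
With ∫₀^a sin²(nπz/a) dz = a/2, ∫|χ|² dz = A²·(a/2).
So A² = (a/2)^(−1).
Substituting a = 3.41 gives A² = 0.5865, so A = 0.7658.

A ≈ 0.766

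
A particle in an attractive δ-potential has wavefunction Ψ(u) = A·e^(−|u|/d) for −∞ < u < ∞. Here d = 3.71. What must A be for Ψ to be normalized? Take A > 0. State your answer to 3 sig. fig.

The normalization condition is ∫|Ψ|² du = 1 from −∞ to ∞.
Using ∫₀^∞ uⁿ e^(−αu) du = n!/αⁿ⁺¹, the integral (without the A² prefactor) comes out to d.
Plugging in d = 3.71 yields A = 0.5192.

A ≈ 0.519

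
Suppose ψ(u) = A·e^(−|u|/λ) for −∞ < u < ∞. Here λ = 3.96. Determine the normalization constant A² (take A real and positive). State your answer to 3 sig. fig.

A^2 ≈ 0.253

Require ∫ |ψ|² du = 1 over the whole domain.
Recall ∫₀^∞ u^m e^(−u/β) du = m!·β^(m+1), the integral (without the A² prefactor) comes out to λ.
Hence A² = 1/[λ].
Plugging in λ = 3.96 yields A = 0.5025.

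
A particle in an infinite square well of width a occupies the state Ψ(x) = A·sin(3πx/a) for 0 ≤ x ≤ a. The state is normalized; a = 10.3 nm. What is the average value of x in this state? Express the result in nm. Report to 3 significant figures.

⟨x⟩ = ∫ x |Ψ|² dx over the full domain.
Using sin²θ = (1 − cos 2θ)/2, since the A² factors cancel between numerator and denominator, ⟨x⟩ = a/2.
With a = 10.3, ⟨x⟩ = 5.150.

⟨x⟩ ≈ 5.15 nm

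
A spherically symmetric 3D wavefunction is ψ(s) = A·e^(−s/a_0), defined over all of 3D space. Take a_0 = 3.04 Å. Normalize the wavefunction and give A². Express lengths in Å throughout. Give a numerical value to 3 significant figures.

The normalization condition is ∫|ψ|² 4πs² ds = 1 from 0 to ∞.
In 3D with spherical symmetry the volume element is 4πs² ds.
With ψ = A·e^(−s/a_0), the integral evaluates to A²·[π·a_0^3].
Hence A² = 1/[π·a_0^3].
Plugging in a_0 = 3.04 yields A = 0.1064.

A^2 ≈ 0.0113 Å^(-3)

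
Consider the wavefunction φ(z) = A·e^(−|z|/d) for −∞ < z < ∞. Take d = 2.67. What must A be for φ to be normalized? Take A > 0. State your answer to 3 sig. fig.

Normalization requires ∫|φ|² dz = 1, integrated from −∞ to ∞.
Recall ∫₀^∞ z^m e^(−z/β) dz = m!·β^(m+1), with φ = A·e^(−|z|/d), the integral evaluates to A²·[d].
With d = 2.67: A² = 0.3745 and A = 0.6120.

A ≈ 0.612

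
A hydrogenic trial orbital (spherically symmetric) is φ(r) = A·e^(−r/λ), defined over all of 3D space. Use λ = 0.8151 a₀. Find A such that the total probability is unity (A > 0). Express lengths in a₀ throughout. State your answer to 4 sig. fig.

A ≈ 0.7667 a₀^(-3/2)

The normalization condition is ∫|φ|² 4πr² dr = 1 from 0 to ∞.
The angular integral contributes 4π, leaving ∫₀^∞ r²|φ|² dr.
Using ∫₀^∞ rⁿ e^(−αr) dr = n!/αⁿ⁺¹, with φ = A·e^(−r/λ), the integral evaluates to A²·[π·λ^3].
Hence A² = 1/[π·λ^3].
Plugging in λ = 0.8151 yields A = 0.76667.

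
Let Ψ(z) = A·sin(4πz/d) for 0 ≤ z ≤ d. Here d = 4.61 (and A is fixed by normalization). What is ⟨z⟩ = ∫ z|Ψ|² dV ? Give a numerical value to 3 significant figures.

The expectation value is the |Ψ|²-weighted average of z: ∫ z|Ψ|² dz.
Since the A² factors cancel between numerator and denominator, ⟨z⟩ = d/2.
Putting d = 4.61 gives 2.305.

⟨z⟩ ≈ 2.31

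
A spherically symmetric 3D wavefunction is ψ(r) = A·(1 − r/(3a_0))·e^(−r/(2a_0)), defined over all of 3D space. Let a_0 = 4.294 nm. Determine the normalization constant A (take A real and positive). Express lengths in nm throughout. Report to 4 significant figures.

A ≈ 0.03883 nm^(-3/2)

The normalization condition is ∫|ψ|² 4πr² dr = 1 from 0 to ∞.
Recall ∫₀^∞ r^m e^(−r/β) dr = m!·β^(m+1), with ψ = A·(1 − r/(3a_0))·e^(−r/(2a_0)), the integral evaluates to A²·[8·π·a_0^3/3].
Setting this equal to 1 gives A² = 1/(8·π·a_0^3/3).
With a_0 = 4.294: A² = 0.0015076 and A = 0.038828.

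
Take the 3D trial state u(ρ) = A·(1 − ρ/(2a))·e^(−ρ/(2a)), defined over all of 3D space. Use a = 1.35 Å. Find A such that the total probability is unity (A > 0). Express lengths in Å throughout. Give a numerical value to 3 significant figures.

The normalization condition is ∫|u|² 4πρ² dρ = 1 from 0 to ∞.
Using ∫₀^∞ ρⁿ e^(−αρ) dρ = n!/αⁿ⁺¹, carrying out the integral gives A² · 8·π·a^3.
Hence A² = 1/[8·π·a^3].
Substituting a = 1.35 gives A² = 0.01617, so A = 0.1272.

A ≈ 0.127 Å^(-3/2)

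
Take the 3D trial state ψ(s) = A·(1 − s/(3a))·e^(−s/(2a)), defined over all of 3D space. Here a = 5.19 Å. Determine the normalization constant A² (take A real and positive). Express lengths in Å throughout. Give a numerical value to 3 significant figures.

Require ∫ |ψ|² 4πs² ds = 1 over the whole domain.
(Spherical symmetry: dV = 4πs² ds.)
∫|ψ|² 4πs² ds = A²·(8·π·a^3/3).
So A² = (8·π·a^3/3)^(−1).
Plugging in a = 5.19 yields A = 0.02922.

A^2 ≈ 0.000854 Å^(-3)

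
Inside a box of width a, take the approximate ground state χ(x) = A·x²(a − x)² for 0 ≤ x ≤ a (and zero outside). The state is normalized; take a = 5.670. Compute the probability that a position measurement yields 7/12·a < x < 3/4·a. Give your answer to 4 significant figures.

P ≈ 0.2534

P = ∫_{7/12·a}^{3/4·a} |χ(x)|² dx.
The normalization integral ∫|χ|²dx over the whole domain equals a^9/630·A², and A² cancels in the ratio.
In terms of u = x/a (A² and the length scale cancel between numerator and denominator), P = [∫_{7/12}^{3/4} u^4·(1 - u)^4 du] / [∫_{0}^{1} u^4·(1 - u)^4 du].
With ∫ u^4·(1 - u)^4 du = u^5·(70·u^4 - 315·u^3 + 540·u^2 - 420·u + 126)/630 + C, the region integral is ≈ 0.000402226 and the full one is 1/630.
Evaluating gives P = 0.25340.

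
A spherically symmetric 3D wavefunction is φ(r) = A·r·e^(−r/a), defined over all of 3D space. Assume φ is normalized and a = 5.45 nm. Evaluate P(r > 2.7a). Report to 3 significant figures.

P = ∫ |φ|² 4πr² dr over r > 2.7a.
A² is fixed by ∫₀^∞ 4πr²|φ|² dr = 1, i.e. A² = (3·π·a^5)^(−1).
Substituting u = r/a, A², 4π and the length scale all cancel in the ratio: P = ∫_{2.7}^{∞} u^4·e^(-2·u) du / ∫_{0}^{∞} u^4·e^(-2·u) du.
An antiderivative of u^4·e^(-2·u) is -(u^4/2 + u^3 + 3·u^2/2 + 3·u/2 + 3/4)·e^(-2·u); evaluating from 2.7 to ∞ gives ≈ 0.27998, while the full integral is 3/4.
The region integral divided by the full integral gives P = 0.3733.

P ≈ 0.373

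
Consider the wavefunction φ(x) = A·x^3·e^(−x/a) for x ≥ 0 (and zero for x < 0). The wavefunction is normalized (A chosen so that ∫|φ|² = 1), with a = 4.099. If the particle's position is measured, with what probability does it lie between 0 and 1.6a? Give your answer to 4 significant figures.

The probability is P = ∫ |φ|² dx over [0, 1.6a].
Since A² = 1/(45·a^7/8), this is the region integral divided by the full normalization integral.
Let u = x/a; then A² and the length scale cancel, so P = ∫_{0}^{1.6} u^6·e^(-2·u) du ÷ ∫_{0}^{∞} u^6·e^(-2·u) du.
An antiderivative of u^6·e^(-2·u) is -(4·u^6 + 12·u^5 + 30·u^4 + 60·u^3 + 90·u^2 + 90·u + 45)·e^(-2·u)/8; evaluating from 0 to 1.6 gives ≈ 0.250982, while the full integral is 45/8.
This works out to P = 0.044619.

P ≈ 0.04462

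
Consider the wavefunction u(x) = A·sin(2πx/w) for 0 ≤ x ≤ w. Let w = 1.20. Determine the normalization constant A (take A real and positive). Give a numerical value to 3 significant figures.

Normalization requires ∫|u|² dx = 1, integrated from 0 to w.
With ∫₀^w sin²(nπx/w) dx = w/2, with u = A·sin(2πx/w), the integral evaluates to A²·[w/2].
Hence A² = 1/[w/2].
Substituting w = 1.20 gives A² = 1.667, so A = 1.291.

A ≈ 1.29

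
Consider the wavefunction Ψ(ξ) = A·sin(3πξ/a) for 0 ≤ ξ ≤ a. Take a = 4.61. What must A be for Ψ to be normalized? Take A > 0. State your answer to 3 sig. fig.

Normalization requires ∫|Ψ|² dξ = 1, integrated from 0 to a.
With Ψ = A·sin(3πξ/a), the integral evaluates to A²·[a/2].
Setting this equal to 1 gives A² = 1/(a/2).
With a = 4.61: A² = 0.4338 and A = 0.6587.

A ≈ 0.659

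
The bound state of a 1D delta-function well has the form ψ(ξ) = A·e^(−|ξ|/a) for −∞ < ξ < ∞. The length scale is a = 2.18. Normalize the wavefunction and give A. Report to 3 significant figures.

The normalization condition is ∫|ψ|² dξ = 1 from −∞ to ∞.
∫|ψ|² dξ = A²·(a).
Plugging in a = 2.18 yields A = 0.6773.

A ≈ 0.677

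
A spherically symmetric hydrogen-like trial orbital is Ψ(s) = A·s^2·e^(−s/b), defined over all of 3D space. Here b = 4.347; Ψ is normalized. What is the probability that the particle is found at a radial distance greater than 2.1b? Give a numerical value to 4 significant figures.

P = ∫ |Ψ|² 4πs² ds over s > 2.1b.
The full normalization integral is A²·[45·π·b^7/2] = 1, fixing A².
Substituting u = s/b, A², 4π and the length scale all cancel in the ratio: P = ∫_{2.1}^{∞} u^6·e^(-2·u) du / ∫_{0}^{∞} u^6·e^(-2·u) du.
An antiderivative of u^6·e^(-2·u) is -(4·u^6 + 12·u^5 + 30·u^4 + 60·u^3 + 90·u^2 + 90·u + 45)·e^(-2·u)/8; evaluating from 2.1 to ∞ gives ≈ 4.87948, while the full integral is 45/8.
The region integral divided by the full integral gives P = 0.86746.

P ≈ 0.8675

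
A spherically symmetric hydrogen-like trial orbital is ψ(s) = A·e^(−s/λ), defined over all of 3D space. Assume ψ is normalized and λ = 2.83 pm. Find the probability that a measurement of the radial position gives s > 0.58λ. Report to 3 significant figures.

P ≈ 0.888

With dV = 4πs²ds, the probability is ∫|ψ|² dV over s > 0.58λ.
The full normalization integral is A²·[π·λ^3] = 1, fixing A².
Substituting u = s/λ, A², 4π and the length scale all cancel in the ratio: P = ∫_{0.58}^{∞} u^2·e^(-2·u) du / ∫_{0}^{∞} u^2·e^(-2·u) du.
An antiderivative of u^2·e^(-2·u) is -(2·u^2 + 2·u + 1)·e^(-2·u)/4; evaluating from 0.58 to ∞ gives 3541·e^(-29/25)/5000, while the full integral is 1/4.
The region integral divided by the full integral gives P = 0.8880.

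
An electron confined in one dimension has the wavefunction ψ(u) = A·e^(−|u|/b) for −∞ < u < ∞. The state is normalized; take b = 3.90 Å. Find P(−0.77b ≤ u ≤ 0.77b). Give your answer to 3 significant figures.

P ≈ 0.786

P = ∫_{−0.77b}^{0.77b} |ψ(u)|² du.
Since A² = 1/(b), this is the region integral divided by the full normalization integral.
By symmetry take twice the u ≥ 0 contribution in numerator and denominator; the 2's cancel. Let t = u/b; then A² and the length scale cancel, so P = ∫_{0}^{0.77} e^(-2·t) dt ÷ ∫_{0}^{∞} e^(-2·t) dt.
With ∫ e^(-2·t) dt = -e^(-2·t)/2 + C, the region integral is 1/2 - e^(-77/50)/2 and the full one is 1/2.
The result is P = 0.7856.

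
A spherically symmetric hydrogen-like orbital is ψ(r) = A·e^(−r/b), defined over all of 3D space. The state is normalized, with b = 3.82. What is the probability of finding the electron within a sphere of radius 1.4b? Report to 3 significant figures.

With dV = 4πr²dr, the probability is ∫|ψ|² dV over r ≤ 1.4b.
A² is fixed by ∫₀^∞ 4πr²|ψ|² dr = 1, i.e. A² = (π·b^3)^(−1).
Substituting u = r/b, A², 4π and the length scale all cancel in the ratio: P = ∫_{0}^{1.4} u^2·e^(-2·u) du / ∫_{0}^{∞} u^2·e^(-2·u) du.
With ∫ u^2·e^(-2·u) du = -(2·u^2 + 2·u + 1)·e^(-2·u)/4 + C, the region integral is 1/4 - 193·e^(-14/5)/100 and the full one is 1/4.
This evaluates to P = 0.5305.

P ≈ 0.531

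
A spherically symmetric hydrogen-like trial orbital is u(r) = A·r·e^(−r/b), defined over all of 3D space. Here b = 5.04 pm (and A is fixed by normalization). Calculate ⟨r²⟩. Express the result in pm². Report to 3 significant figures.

⟨r^2⟩ ≈ 191 pm^2

By definition ⟨r²⟩ = ∫ r^2 |u(r)|² 4πr² dr.
Using ∫₀^∞ rⁿ e^(−αr) dr = n!/αⁿ⁺¹, since the A² factors cancel between numerator and denominator, ⟨r²⟩ = 15·b^2/2.
With b = 5.04, ⟨r^2⟩ = 190.5.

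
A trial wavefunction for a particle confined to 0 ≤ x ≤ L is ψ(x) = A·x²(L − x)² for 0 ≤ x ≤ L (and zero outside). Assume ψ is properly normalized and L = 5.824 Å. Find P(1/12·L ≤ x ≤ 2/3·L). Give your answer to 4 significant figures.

|ψ|² is the probability density, so P = ∫_{1/12·L}^{2/3·L} |ψ|² dx.
The normalization integral ∫|ψ|²dx over the whole domain equals L^9/630·A², and A² cancels in the ratio.
Let u = x/L; then A² and the length scale cancel, so P = ∫_{1/12}^{2/3} u^4·(1 - u)^4 du ÷ ∫_{0}^{1} u^4·(1 - u)^4 du.
With ∫ u^4·(1 - u)^4 du = u^5·(70·u^4 - 315·u^3 + 540·u^2 - 420·u + 126)/630 + C, the region integral is ≈ 0.00135678 and the full one is 1/630.
This works out to P = 0.85477.

P ≈ 0.8548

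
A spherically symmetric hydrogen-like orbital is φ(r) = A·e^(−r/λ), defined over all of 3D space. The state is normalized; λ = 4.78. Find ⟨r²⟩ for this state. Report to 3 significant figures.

By definition ⟨r²⟩ = ∫ r^2 |φ(r)|² 4πr² dr.
Since the A² factors cancel between numerator and denominator, ⟨r²⟩ = 3·λ^2.
With λ = 4.78, ⟨r^2⟩ = 68.55.

⟨r^2⟩ ≈ 68.5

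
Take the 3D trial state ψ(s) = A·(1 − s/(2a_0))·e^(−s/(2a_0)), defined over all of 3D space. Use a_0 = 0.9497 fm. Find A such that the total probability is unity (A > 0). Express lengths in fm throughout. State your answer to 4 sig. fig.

Normalization requires ∫|ψ|² 4πs² ds = 1, integrated from 0 to ∞.
The integral (without the A² prefactor) comes out to 8·π·a_0^3.
Hence A² = 1/[8·π·a_0^3].
With a_0 = 0.9497: A² = 0.046452 and A = 0.21553.

A ≈ 0.2155 fm^(-3/2)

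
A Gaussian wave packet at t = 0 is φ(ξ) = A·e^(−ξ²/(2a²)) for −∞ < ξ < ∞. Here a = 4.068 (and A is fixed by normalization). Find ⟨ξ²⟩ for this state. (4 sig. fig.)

By definition ⟨ξ²⟩ = ∫ ξ^2 |φ(ξ)|² dξ.
Evaluating both integrals, ⟨ξ²⟩ = a^2/2.
With a = 4.068, ⟨ξ^2⟩ = 8.2743.

⟨ξ^2⟩ ≈ 8.274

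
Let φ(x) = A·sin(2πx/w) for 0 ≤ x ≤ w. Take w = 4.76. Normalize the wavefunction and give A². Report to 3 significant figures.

A^2 ≈ 0.420

Require ∫ |φ|² dx = 1 over the whole domain.
Using sin²θ = (1 − cos 2θ)/2, the integral (without the A² prefactor) comes out to w/2.
Hence A² = 1/[w/2].
Substituting w = 4.76 gives A² = 0.4202, so A = 0.6482.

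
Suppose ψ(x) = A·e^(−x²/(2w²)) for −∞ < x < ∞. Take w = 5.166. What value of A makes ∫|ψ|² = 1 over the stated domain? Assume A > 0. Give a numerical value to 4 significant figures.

A ≈ 0.3305

We need A² ∫|f|² dx = 1, taking the integral from −∞ to ∞.
With ψ = A·e^(−x²/(2w²)), the integral evaluates to A²·[√(π)·w].
Hence A² = 1/[√(π)·w].
Substituting w = 5.166 gives A² = 0.10921, so A = 0.33047.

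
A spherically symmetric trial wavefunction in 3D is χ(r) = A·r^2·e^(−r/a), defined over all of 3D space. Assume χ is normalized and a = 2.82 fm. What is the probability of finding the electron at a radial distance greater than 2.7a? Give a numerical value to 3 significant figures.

With dV = 4πr²dr, the probability is ∫|χ|² dV over r > 2.7a.
The full normalization integral is A²·[45·π·a^7/2] = 1, fixing A².
Let u = r/a; then A², 4π and the length scale all cancel, so P = ∫_{2.7}^{∞} u^6·e^(-2·u) du ÷ ∫_{0}^{∞} u^6·e^(-2·u) du.
Using ∫ u^6·e^(-2·u) du = -(4·u^6 + 12·u^5 + 30·u^4 + 60·u^3 + 90·u^2 + 90·u + 45)·e^(-2·u)/8, the numerator is ≈ 3.9469 and the denominator is 45/8.
Taking the ratio yields P = 0.7017.

P ≈ 0.702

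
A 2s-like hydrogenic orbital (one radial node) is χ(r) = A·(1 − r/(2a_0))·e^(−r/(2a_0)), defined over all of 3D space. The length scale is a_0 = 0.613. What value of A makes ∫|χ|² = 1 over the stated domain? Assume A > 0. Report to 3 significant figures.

A ≈ 0.416

The normalization condition is ∫|χ|² 4πr² dr = 1 from 0 to ∞.
In 3D with spherical symmetry the volume element is 4πr² dr.
With ∫₀^∞ r^4 e^(−αr) dr = 4!/α^5, carrying out the integral gives A² · 8·π·a_0^3.
Hence A² = 1/[8·π·a_0^3].
Substituting a_0 = 0.613 gives A² = 0.1727, so A = 0.4156.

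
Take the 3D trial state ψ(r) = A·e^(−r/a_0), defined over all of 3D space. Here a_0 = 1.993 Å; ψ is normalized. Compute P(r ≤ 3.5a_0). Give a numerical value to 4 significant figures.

P = ∫ |ψ|² 4πr² dr over r ≤ 3.5a_0.
The full normalization integral is A²·[π·a_0^3] = 1, fixing A².
Let u = r/a_0; then A², 4π and the length scale all cancel, so P = ∫_{0}^{3.5} u^2·e^(-2·u) du ÷ ∫_{0}^{∞} u^2·e^(-2·u) du.
Using ∫ u^2·e^(-2·u) du = -(2·u^2 + 2·u + 1)·e^(-2·u)/4, the numerator is 1/4 - 65·e^(-7)/8 and the denominator is 1/4.
The region integral divided by the full integral gives P = 0.97036.

P ≈ 0.9704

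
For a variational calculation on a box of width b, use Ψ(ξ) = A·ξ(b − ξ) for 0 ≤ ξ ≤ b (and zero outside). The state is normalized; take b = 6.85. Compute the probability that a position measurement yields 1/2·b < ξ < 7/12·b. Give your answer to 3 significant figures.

P ≈ 0.153

The probability is P = ∫ |Ψ|² dξ over [1/2·b, 7/12·b].
Since A² = 1/(b^5/30), this is the region integral divided by the full normalization integral.
In terms of u = ξ/b (A² and the length scale cancel between numerator and denominator), P = [∫_{1/2}^{7/12} u^2·(1 - u)^2 du] / [∫_{0}^{1} u^2·(1 - u)^2 du].
With ∫ u^2·(1 - u)^2 du = u^3·(6·u^2 - 15·u + 10)/30 + C, the region integral is ≈ 0.0051127 and the full one is 1/30.
This works out to P = 0.1534.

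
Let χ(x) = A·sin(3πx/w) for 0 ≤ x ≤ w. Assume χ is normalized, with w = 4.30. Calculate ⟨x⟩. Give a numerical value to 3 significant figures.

By definition ⟨x⟩ = ∫ x |χ(x)|² dx.
The ratio of the moment integral to the normalization integral gives ⟨x⟩ = w/2.
With w = 4.30, ⟨x⟩ = 2.150.

⟨x⟩ ≈ 2.15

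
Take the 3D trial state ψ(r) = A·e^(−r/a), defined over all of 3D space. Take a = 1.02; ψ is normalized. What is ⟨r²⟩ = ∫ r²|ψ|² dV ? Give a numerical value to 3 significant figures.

⟨r^2⟩ ≈ 3.12

The expectation value is the |ψ|²-weighted average of r^2: ∫ r^2|ψ|² 4πr² dr.
The ratio of the moment integral to the normalization integral gives ⟨r²⟩ = 3·a^2.
Putting a = 1.02 gives 3.121.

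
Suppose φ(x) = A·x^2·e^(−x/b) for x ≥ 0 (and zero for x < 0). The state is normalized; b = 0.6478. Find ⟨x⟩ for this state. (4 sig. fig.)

⟨x⟩ ≈ 1.620

By definition ⟨x⟩ = ∫ x |φ(x)|² dx.
Since the A² factors cancel between numerator and denominator, ⟨x⟩ = 5·b/2.
Putting b = 0.6478 gives 1.6195.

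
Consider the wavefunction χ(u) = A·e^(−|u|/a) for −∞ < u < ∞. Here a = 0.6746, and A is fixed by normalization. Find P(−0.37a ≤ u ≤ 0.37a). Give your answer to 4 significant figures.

P = ∫_{−0.37a}^{0.37a} |χ(u)|² du.
With A² fixed by ∫|χ|² = 1, i.e. A² = (a)^(−1), substitute and integrate.
By symmetry take twice the u ≥ 0 contribution in numerator and denominator; the 2's cancel. Let t = u/a; then A² and the length scale cancel, so P = ∫_{0}^{0.37} e^(-2·t) dt ÷ ∫_{0}^{∞} e^(-2·t) dt.
Using ∫ e^(-2·t) dt = -e^(-2·t)/2, the numerator is 1/2 - e^(-37/50)/2 and the denominator is 1/2.
The result is P = 0.52289.

P ≈ 0.5229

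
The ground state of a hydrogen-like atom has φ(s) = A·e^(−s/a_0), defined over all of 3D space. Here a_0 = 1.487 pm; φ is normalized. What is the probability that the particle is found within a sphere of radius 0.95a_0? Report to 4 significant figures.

P ≈ 0.2963

With dV = 4πs²ds, the probability is ∫|φ|² dV over s ≤ 0.95a_0.
Normalization gives A² = 1/(π·a_0^3).
Substituting u = s/a_0, A², 4π and the length scale all cancel in the ratio: P = ∫_{0}^{0.95} u^2·e^(-2·u) du / ∫_{0}^{∞} u^2·e^(-2·u) du.
With ∫ u^2·e^(-2·u) du = -(2·u^2 + 2·u + 1)·e^(-2·u)/4 + C, the region integral is 1/4 - 941·e^(-19/10)/800 and the full one is 1/4.
This evaluates to P = 0.29628.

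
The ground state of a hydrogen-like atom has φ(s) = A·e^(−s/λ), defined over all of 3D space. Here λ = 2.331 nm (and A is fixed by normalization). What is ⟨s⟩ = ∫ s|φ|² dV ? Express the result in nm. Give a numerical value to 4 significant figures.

The expectation value is the |φ|²-weighted average of s: ∫ s|φ|² 4πs² ds.
Using ∫₀^∞ sⁿ e^(−αs) ds = n!/αⁿ⁺¹, since the A² factors cancel between numerator and denominator, ⟨s⟩ = 3·λ/2.
With λ = 2.331, ⟨s⟩ = 3.4965.

⟨s⟩ ≈ 3.497 nm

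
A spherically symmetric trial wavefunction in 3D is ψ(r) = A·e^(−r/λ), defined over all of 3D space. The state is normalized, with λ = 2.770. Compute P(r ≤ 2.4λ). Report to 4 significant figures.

Integrate the radial probability density 4πr²|ψ|² over r ≤ 2.4λ.
The full normalization integral is A²·[π·λ^3] = 1, fixing A².
Substituting u = r/λ, A², 4π and the length scale all cancel in the ratio: P = ∫_{0}^{2.4} u^2·e^(-2·u) du / ∫_{0}^{∞} u^2·e^(-2·u) du.
An antiderivative of u^2·e^(-2·u) is -(2·u^2 + 2·u + 1)·e^(-2·u)/4; evaluating from 0 to 2.4 gives 1/4 - 433·e^(-24/5)/100, while the full integral is 1/4.
Taking the ratio yields P = 0.85746.

P ≈ 0.8575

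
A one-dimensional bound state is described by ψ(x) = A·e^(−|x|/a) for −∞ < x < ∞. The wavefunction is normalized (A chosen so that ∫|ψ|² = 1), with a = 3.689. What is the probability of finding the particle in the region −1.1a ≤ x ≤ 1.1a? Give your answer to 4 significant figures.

P = ∫_{−1.1a}^{1.1a} |ψ(x)|² dx.
The normalization integral ∫|ψ|²dx over the whole domain equals a·A², and A² cancels in the ratio.
Both integrals are even about x = 0, so only the x ≥ 0 halves are needed (the factors of 2 cancel). Let u = x/a; then A² and the length scale cancel, so P = ∫_{0}^{1.1} e^(-2·u) du ÷ ∫_{0}^{∞} e^(-2·u) du.
An antiderivative of e^(-2·u) is -e^(-2·u)/2; evaluating from 0 to 1.1 gives 1/2 - e^(-11/5)/2, while the full integral is 1/2.
Evaluating gives P = 0.88920.

P ≈ 0.8892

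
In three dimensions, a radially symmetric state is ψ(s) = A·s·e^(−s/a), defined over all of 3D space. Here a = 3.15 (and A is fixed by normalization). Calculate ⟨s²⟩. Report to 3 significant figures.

By definition ⟨s²⟩ = ∫ s^2 |ψ(s)|² 4πs² ds.
Since the A² factors cancel between numerator and denominator, ⟨s²⟩ = 15·a^2/2.
With a = 3.15, ⟨s^2⟩ = 74.42.

⟨s^2⟩ ≈ 74.4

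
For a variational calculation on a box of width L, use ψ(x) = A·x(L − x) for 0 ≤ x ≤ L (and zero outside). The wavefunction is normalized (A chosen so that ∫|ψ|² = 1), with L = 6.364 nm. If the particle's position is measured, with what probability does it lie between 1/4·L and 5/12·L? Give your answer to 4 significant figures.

P = ∫_{1/4·L}^{5/12·L} |ψ(x)|² dx.
With A² fixed by ∫|ψ|² = 1, i.e. A² = (L^5/30)^(−1), substitute and integrate.
Substituting u = x/L, A² and the length scale cancel in the ratio: P = ∫_{1/4}^{5/12} u^2·(1 - u)^2 du / ∫_{0}^{1} u^2·(1 - u)^2 du.
Using ∫ u^2·(1 - u)^2 du = u^3·(6·u^2 - 15·u + 10)/30, the numerator is ≈ 0.00810346 and the denominator is 1/30.
The result is P = 0.24310.

P ≈ 0.2431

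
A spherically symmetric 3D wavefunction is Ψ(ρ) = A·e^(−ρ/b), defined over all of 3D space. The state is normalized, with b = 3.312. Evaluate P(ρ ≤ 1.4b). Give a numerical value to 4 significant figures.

P = ∫ |Ψ|² 4πρ² dρ over ρ ≤ 1.4b.
A² is fixed by ∫₀^∞ 4πρ²|Ψ|² dρ = 1, i.e. A² = (π·b^3)^(−1).
Let u = ρ/b; then A², 4π and the length scale all cancel, so P = ∫_{0}^{1.4} u^2·e^(-2·u) du ÷ ∫_{0}^{∞} u^2·e^(-2·u) du.
Using ∫ u^2·e^(-2·u) du = -(2·u^2 + 2·u + 1)·e^(-2·u)/4, the numerator is 1/4 - 193·e^(-14/5)/100 and the denominator is 1/4.
The region integral divided by the full integral gives P = 0.53055.

P ≈ 0.5305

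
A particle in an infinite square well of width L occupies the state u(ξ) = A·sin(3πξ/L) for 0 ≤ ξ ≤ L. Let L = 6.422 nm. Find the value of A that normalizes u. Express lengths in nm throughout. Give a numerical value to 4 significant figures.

Normalization requires ∫|u|² dξ = 1, integrated from 0 to L.
With u = A·sin(3πξ/L), the integral evaluates to A²·[L/2].
With L = 6.422: A² = 0.31143 and A = 0.55806.

A ≈ 0.5581 nm^(-1/2)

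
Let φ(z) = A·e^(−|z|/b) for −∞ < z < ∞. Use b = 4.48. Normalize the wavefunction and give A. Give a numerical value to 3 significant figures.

A ≈ 0.472

We need A² ∫|f|² dz = 1, taking the integral from −∞ to ∞.
With ∫₀^∞ z^0 e^(−αz) dz = 0!/α^1, ∫|φ|² dz = A²·(b).
Substituting b = 4.48 gives A² = 0.2232, so A = 0.4725.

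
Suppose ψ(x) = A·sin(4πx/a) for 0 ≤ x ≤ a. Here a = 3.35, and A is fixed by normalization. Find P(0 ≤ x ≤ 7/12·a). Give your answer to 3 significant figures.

P ≈ 0.549

|ψ|² is the probability density, so P = ∫_{0}^{7/12·a} |ψ|² dx.
With A² fixed by ∫|ψ|² = 1, i.e. A² = (a/2)^(−1), substitute and integrate.
Substituting u = x/a, A² and the length scale cancel in the ratio: P = ∫_{0}^{7/12} sin(4·π·u)^2 du / ∫_{0}^{1} sin(4·π·u)^2 du.
Using ∫ sin(4·π·u)^2 du = u/2 - sin(4·π·u)·cos(4·π·u)/(8·π), the numerator is -√(3)/(32·π) + 7/24 and the denominator is 1/2.
The result is P = -√(3)/(16·π) + 7/12.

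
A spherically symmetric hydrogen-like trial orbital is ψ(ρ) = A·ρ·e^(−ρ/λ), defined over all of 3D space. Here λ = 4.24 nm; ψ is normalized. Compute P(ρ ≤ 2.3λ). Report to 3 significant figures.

Integrate the radial probability density 4πρ²|ψ|² over ρ ≤ 2.3λ.
A² is fixed by ∫₀^∞ 4πρ²|ψ|² dρ = 1, i.e. A² = (3·π·λ^5)^(−1).
Substituting u = ρ/λ, A², 4π and the length scale all cancel in the ratio: P = ∫_{0}^{2.3} u^4·e^(-2·u) du / ∫_{0}^{∞} u^4·e^(-2·u) du.
With ∫ u^4·e^(-2·u) du = -(u^4/2 + u^3 + 3·u^2/2 + 3·u/2 + 3/4)·e^(-2·u) + C, the region integral is ≈ 0.36507 and the full one is 3/4.
The region integral divided by the full integral gives P = 0.4868.

P ≈ 0.487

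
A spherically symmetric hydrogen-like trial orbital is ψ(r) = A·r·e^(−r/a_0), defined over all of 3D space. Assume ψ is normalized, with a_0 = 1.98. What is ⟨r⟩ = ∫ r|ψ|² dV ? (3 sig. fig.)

⟨r⟩ ≈ 4.95

The expectation value is the |ψ|²-weighted average of r: ∫ r|ψ|² 4πr² dr.
Using ∫₀^∞ rⁿ e^(−αr) dr = n!/αⁿ⁺¹, since the A² factors cancel between numerator and denominator, ⟨r⟩ = 5·a_0/2.
Putting a_0 = 1.98 gives 4.950.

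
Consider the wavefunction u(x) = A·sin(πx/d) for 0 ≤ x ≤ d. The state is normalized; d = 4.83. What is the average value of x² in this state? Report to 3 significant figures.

⟨x²⟩ = ∫ x^2 |u|² dx over the full domain.
The ratio of the moment integral to the normalization integral gives ⟨x²⟩ = -d^2/(2·π^2) + d^2/3.
Putting d = 4.83 gives 6.594.

⟨x^2⟩ ≈ 6.59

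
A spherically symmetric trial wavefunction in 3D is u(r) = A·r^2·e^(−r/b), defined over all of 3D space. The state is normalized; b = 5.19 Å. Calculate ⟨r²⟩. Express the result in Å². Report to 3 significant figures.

⟨r^2⟩ ≈ 377 Å^2

The expectation value is the |u|²-weighted average of r^2: ∫ r^2|u|² 4πr² dr.
Since the A² factors cancel between numerator and denominator, ⟨r²⟩ = 14·b^2.
Putting b = 5.19 gives 377.1.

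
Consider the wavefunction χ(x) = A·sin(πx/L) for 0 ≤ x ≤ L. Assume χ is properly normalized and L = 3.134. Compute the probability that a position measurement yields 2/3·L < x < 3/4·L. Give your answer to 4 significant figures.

The probability is P = ∫ |χ|² dx over [2/3·L, 3/4·L].
Since A² = 1/(L/2), this is the region integral divided by the full normalization integral.
In terms of u = x/L (A² and the length scale cancel between numerator and denominator), P = [∫_{2/3}^{3/4} sin(π·u)^2 du] / [∫_{0}^{1} sin(π·u)^2 du].
An antiderivative of sin(π·u)^2 is u/2 - sin(2·π·u)/(4·π); evaluating from 2/3 to 3/4 gives -√(3)/(8·π) + 1/24 + 1/(4·π), while the full integral is 1/2.
The result is P = (-3·√(3) + π + 6)/(12·π).

P ≈ 0.1047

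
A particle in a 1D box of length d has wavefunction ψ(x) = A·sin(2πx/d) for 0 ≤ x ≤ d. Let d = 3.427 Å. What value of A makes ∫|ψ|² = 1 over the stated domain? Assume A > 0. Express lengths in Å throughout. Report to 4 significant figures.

Normalization requires ∫|ψ|² dx = 1, integrated from 0 to d.
The integral (without the A² prefactor) comes out to d/2.
With d = 3.427: A² = 0.58360 and A = 0.76394.

A ≈ 0.7639 Å^(-1/2)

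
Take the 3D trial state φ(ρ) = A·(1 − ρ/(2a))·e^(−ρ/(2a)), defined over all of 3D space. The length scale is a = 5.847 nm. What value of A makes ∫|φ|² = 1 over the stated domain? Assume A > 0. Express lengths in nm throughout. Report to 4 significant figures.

A ≈ 0.01411 nm^(-3/2)

The normalization condition is ∫|φ|² 4πρ² dρ = 1 from 0 to ∞.
The angular integral contributes 4π, leaving ∫₀^∞ ρ²|φ|² dρ.
The integral (without the A² prefactor) comes out to 8·π·a^3.
Hence A² = 1/[8·π·a^3].
With a = 5.847: A² = 0.00019905 and A = 0.014108.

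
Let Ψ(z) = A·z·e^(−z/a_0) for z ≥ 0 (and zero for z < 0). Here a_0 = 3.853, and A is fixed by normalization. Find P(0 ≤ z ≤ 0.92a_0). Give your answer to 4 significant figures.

The probability is P = ∫ |Ψ|² dz over [0, 0.92a_0].
With A² fixed by ∫|Ψ|² = 1, i.e. A² = (a_0^3/4)^(−1), substitute and integrate.
Substituting u = z/a_0, A² and the length scale cancel in the ratio: P = ∫_{0}^{0.92} u^2·e^(-2·u) du / ∫_{0}^{∞} u^2·e^(-2·u) du.
An antiderivative of u^2·e^(-2·u) is -(2·u^2 + 2·u + 1)·e^(-2·u)/4; evaluating from 0 to 0.92 gives 1/4 - 2833·e^(-46/25)/2500, while the full integral is 1/4.
The result is P = 0.28011.

P ≈ 0.2801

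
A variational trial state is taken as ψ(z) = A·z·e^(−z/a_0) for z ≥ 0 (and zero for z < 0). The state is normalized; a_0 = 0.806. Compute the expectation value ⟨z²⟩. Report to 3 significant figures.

⟨z^2⟩ ≈ 1.95

The expectation value is the |ψ|²-weighted average of z^2: ∫ z^2|ψ|² dz.
Using ∫₀^∞ zⁿ e^(−αz) dz = n!/αⁿ⁺¹, since the A² factors cancel between numerator and denominator, ⟨z²⟩ = 3·a_0^2.
Putting a_0 = 0.806 gives 1.949.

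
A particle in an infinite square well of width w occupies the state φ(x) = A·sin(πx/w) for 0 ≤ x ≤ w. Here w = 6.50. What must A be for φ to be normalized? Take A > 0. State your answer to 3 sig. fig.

We need A² ∫|f|² dx = 1, taking the integral from 0 to w.
With ∫₀^w sin²(nπx/w) dx = w/2, carrying out the integral gives A² · w/2.
Hence A² = 1/[w/2].
Substituting w = 6.50 gives A² = 0.3077, so A = 0.5547.

A ≈ 0.555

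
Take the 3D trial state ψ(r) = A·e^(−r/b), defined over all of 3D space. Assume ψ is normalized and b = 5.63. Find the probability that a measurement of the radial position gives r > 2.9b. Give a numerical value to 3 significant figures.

Integrate the radial probability density 4πr²|ψ|² over r > 2.9b.
A² is fixed by ∫₀^∞ 4πr²|ψ|² dr = 1, i.e. A² = (π·b^3)^(−1).
Let u = r/b; then A², 4π and the length scale all cancel, so P = ∫_{2.9}^{∞} u^2·e^(-2·u) du ÷ ∫_{0}^{∞} u^2·e^(-2·u) du.
With ∫ u^2·e^(-2·u) du = -(2·u^2 + 2·u + 1)·e^(-2·u)/4 + C, the region integral is 1181·e^(-29/5)/200 and the full one is 1/4.
This evaluates to P = 0.07151.

P ≈ 0.0715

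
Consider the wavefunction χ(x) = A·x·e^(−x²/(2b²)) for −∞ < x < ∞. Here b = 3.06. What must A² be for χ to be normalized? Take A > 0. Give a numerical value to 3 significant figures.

A^2 ≈ 0.0394

The normalization condition is ∫|χ|² dx = 1 from −∞ to ∞.
With ∫_{−∞}^{∞} x^(2m) e^(−αx²) dx = (2m−1)!!·√π / (2^m α^(m+1/2)), ∫|χ|² dx = A²·(√(π)·b^3/2).
Hence A² = 1/[√(π)·b^3/2].
Substituting b = 3.06 gives A² = 0.03938, so A = 0.1984.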